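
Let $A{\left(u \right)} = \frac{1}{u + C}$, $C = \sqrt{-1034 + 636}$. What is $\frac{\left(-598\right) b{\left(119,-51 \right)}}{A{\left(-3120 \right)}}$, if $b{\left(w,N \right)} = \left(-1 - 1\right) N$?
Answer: $190307520 - 60996 i \sqrt{398} \approx 1.9031 \cdot 10^{8} - 1.2169 \cdot 10^{6} i$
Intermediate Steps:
$b{\left(w,N \right)} = - 2 N$
$C = i \sqrt{398}$ ($C = \sqrt{-398} = i \sqrt{398} \approx 19.95 i$)
$A{\left(u \right)} = \frac{1}{u + i \sqrt{398}}$
$\frac{\left(-598\right) b{\left(119,-51 \right)}}{A{\left(-3120 \right)}} = \frac{\left(-598\right) \left(\left(-2\right) \left(-51\right)\right)}{\frac{1}{-3120 + i \sqrt{398}}} = \left(-598\right) 102 \left(-3120 + i \sqrt{398}\right) = - 60996 \left(-3120 + i \sqrt{398}\right) = 190307520 - 60996 i \sqrt{398}$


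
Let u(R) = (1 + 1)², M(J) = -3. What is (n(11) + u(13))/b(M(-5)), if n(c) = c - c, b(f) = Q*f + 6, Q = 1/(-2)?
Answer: 8/15 ≈ 0.53333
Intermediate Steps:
Q = -½ (Q = 1*(-½) = -½ ≈ -0.50000)
u(R) = 4 (u(R) = 2² = 4)
b(f) = 6 - f/2 (b(f) = -f/2 + 6 = 6 - f/2)
n(c) = 0
(n(11) + u(13))/b(M(-5)) = (0 + 4)/(6 - ½*(-3)) = 4/(6 + 3/2) = 4/(15/2) = (2/15)*4 = 8/15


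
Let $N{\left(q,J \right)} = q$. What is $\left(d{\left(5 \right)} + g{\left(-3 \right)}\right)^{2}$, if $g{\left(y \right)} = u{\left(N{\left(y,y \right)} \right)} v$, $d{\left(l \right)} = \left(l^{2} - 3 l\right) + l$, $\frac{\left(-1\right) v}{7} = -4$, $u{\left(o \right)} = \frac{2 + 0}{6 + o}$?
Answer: $\frac{10201}{9} \approx 1133.4$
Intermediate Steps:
$u{\left(o \right)} = \frac{2}{6 + o}$
$v = 28$ ($v = \left(-7\right) \left(-4\right) = 28$)
$d{\left(l \right)} = l^{2} - 2 l$
$g{\left(y \right)} = \frac{56}{6 + y}$ ($g{\left(y \right)} = \frac{2}{6 + y} 28 = \frac{56}{6 + y}$)
$\left(d{\left(5 \right)} + g{\left(-3 \right)}\right)^{2} = \left(5 \left(-2 + 5\right) + \frac{56}{6 - 3}\right)^{2} = \left(5 \cdot 3 + \frac{56}{3}\right)^{2} = \left(15 + 56 \cdot \frac{1}{3}\right)^{2} = \left(15 + \frac{56}{3}\right)^{2} = \left(\frac{101}{3}\right)^{2} = \frac{10201}{9}$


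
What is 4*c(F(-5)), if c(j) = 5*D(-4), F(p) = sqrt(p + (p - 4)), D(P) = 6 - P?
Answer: 200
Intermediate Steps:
F(p) = sqrt(-4 + 2*p) (F(p) = sqrt(p + (-4 + p)) = sqrt(-4 + 2*p))
c(j) = 50 (c(j) = 5*(6 - 1*(-4)) = 5*(6 + 4) = 5*10 = 50)
4*c(F(-5)) = 4*50 = 200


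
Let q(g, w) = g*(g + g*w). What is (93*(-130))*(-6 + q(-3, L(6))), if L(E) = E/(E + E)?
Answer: -90675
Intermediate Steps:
L(E) = 1/2 (L(E) = E/((2*E)) = E*(1/(2*E)) = 1/2)
(93*(-130))*(-6 + q(-3, L(6))) = (93*(-130))*(-6 + (-3)**2*(1 + 1/2)) = -12090*(-6 + 9*(3/2)) = -12090*(-6 + 27/2) = -12090*15/2 = -90675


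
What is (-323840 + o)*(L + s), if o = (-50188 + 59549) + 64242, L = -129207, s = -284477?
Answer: 103519043108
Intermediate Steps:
o = 73603 (o = 9361 + 64242 = 73603)
(-323840 + o)*(L + s) = (-323840 + 73603)*(-129207 - 284477) = -250237*(-413684) = 103519043108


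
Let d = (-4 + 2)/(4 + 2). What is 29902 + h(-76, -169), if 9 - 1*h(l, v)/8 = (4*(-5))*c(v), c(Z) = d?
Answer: 89762/3 ≈ 29921.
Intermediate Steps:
d = -⅓ (d = -2/6 = -2*⅙ = -⅓ ≈ -0.33333)
c(Z) = -⅓
h(l, v) = 56/3 (h(l, v) = 72 - 8*4*(-5)*(-1)/3 = 72 - (-160)*(-1)/3 = 72 - 8*20/3 = 72 - 160/3 = 56/3)
29902 + h(-76, -169) = 29902 + 56/3 = 89762/3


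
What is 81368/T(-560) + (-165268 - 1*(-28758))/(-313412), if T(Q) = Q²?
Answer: 1630807/2346400 ≈ 0.69503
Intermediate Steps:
81368/T(-560) + (-165268 - 1*(-28758))/(-313412) = 81368/((-560)²) + (-165268 - 1*(-28758))/(-313412) = 81368/313600 + (-165268 + 28758)*(-1/313412) = 81368*(1/313600) - 136510*(-1/313412) = 1453/5600 + 365/838 = 1630807/2346400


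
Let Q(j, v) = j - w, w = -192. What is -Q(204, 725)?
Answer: -396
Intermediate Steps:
Q(j, v) = 192 + j (Q(j, v) = j - 1*(-192) = j + 192 = 192 + j)
-Q(204, 725) = -(192 + 204) = -1*396 = -396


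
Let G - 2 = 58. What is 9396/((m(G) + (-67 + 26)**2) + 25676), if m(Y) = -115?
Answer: 4698/13621 ≈ 0.34491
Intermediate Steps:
G = 60 (G = 2 + 58 = 60)
9396/((m(G) + (-67 + 26)**2) + 25676) = 9396/((-115 + (-67 + 26)**2) + 25676) = 9396/((-115 + (-41)**2) + 25676) = 9396/((-115 + 1681) + 25676) = 9396/(1566 + 25676) = 9396/27242 = 9396*(1/27242) = 4698/13621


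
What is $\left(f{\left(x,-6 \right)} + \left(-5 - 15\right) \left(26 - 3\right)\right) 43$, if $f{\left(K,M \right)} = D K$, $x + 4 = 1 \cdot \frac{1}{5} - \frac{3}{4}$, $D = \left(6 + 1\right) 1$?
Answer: $- \frac{422991}{20} \approx -21150.0$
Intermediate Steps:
$D = 7$ ($D = 7 \cdot 1 = 7$)
$x = - \frac{91}{20}$ ($x = -4 + \left(1 \cdot \frac{1}{5} - \frac{3}{4}\right) = -4 + \left(\frac{1}{5} - \frac{3}{4}\right) = -4 - \frac{11}{20} = - \frac{91}{20} \approx -4.55$)
$f{\left(K,M \right)} = 7 K$
$\left(f{\left(x,-6 \right)} + \left(-5 - 15\right) \left(26 - 3\right)\right) 43 = \left(7 \left(- \frac{91}{20}\right) + \left(-5 - 15\right) \left(26 - 3\right)\right) 43 = \left(- \frac{637}{20} - 460\right) 43 = \left(- \frac{9837}{20}\right) 43 = - \frac{422991}{20}$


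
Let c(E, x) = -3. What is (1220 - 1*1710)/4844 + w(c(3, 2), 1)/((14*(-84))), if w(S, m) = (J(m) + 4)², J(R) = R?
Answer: -24905/203448 ≈ -0.12241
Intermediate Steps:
w(S, m) = (4 + m)² (w(S, m) = (m + 4)² = (4 + m)²)
(1220 - 1*1710)/4844 + w(c(3, 2), 1)/((14*(-84))) = (1220 - 1*1710)/4844 + (4 + 1)²/((14*(-84))) = (1220 - 1710)*(1/4844) + 5²/(-1176) = -490*1/4844 + 25*(-1/1176) = -35/346 - 25/1176 = -24905/203448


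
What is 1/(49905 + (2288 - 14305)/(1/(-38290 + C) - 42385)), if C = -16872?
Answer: 2338041371/116680617501509 ≈ 2.0038e-5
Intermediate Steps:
1/(49905 + (2288 - 14305)/(1/(-38290 + C) - 42385)) = 1/(49905 + (2288 - 14305)/(1/(-38290 - 16872) - 42385)) = 1/(49905 - 12017/(1/(-55162) - 42385)) = 1/(49905 - 12017/(-1/55162 - 42385)) = 1/(49905 - 12017/(-2338041371/55162)) = 1/(49905 - 12017*(-55162/2338041371)) = 1/(49905 + 662881754/2338041371) = 1/(116680617501509/2338041371) = 2338041371/116680617501509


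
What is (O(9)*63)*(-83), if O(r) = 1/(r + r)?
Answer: -581/2 ≈ -290.50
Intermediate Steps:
O(r) = 1/(2*r)
(O(9)*63)*(-83) = (((½)/9)*63)*(-83) = (((½)*(⅑))*63)*(-83) = ((1/18)*63)*(-83) = (7/2)*(-83) = -581/2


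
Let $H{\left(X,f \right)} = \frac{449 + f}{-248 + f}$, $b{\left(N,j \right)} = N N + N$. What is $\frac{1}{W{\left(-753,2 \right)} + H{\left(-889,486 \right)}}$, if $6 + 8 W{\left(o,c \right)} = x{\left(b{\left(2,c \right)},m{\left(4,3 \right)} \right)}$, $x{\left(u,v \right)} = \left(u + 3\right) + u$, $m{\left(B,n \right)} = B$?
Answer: $\frac{56}{283} \approx 0.19788$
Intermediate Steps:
$b{\left(N,j \right)} = N + N^{2}$ ($b{\left(N,j \right)} = N^{2} + N = N + N^{2}$)
$H{\left(X,f \right)} = \frac{449 + f}{-248 + f}$
$x{\left(u,v \right)} = 3 + 2 u$ ($x{\left(u,v \right)} = \left(3 + u\right) + u = 3 + 2 u$)
$W{\left(o,c \right)} = \frac{9}{8}$ ($W{\left(o,c \right)} = - \frac{3}{4} + \frac{3 + 2 \cdot 2 \left(1 + 2\right)}{8} = - \frac{3}{4} + \frac{3 + 2 \cdot 2 \cdot 3}{8} = - \frac{3}{4} + \frac{3 + 2 \cdot 6}{8} = - \frac{3}{4} + \frac{3 + 12}{8} = - \frac{3}{4} + \frac{1}{8} \cdot 15 = - \frac{3}{4} + \frac{15}{8} = \frac{9}{8}$)
$\frac{1}{W{\left(-753,2 \right)} + H{\left(-889,486 \right)}} = \frac{1}{\frac{9}{8} + \frac{449 + 486}{-248 + 486}} = \frac{1}{\frac{9}{8} + \frac{1}{238} \cdot 935} = \frac{1}{\frac{9}{8} + \frac{55}{14}} = \frac{1}{\frac{283}{56}} = \frac{56}{283}$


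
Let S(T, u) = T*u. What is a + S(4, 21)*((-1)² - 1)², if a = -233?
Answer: -233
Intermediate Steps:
a + S(4, 21)*((-1)² - 1)² = -233 + (4*21)*((-1)² - 1)² = -233 + 84*(1 - 1)² = -233 + 84*0² = -233 + 84*0 = -233 + 0 = -233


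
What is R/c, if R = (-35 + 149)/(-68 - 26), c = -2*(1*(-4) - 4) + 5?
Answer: -19/329 ≈ -0.057751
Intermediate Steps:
c = 21 (c = -2*(-4 - 4) + 5 = -2*(-8) + 5 = 16 + 5 = 21)
R = -57/47 (R = 114/(-94) = 114*(-1/94) = -57/47 ≈ -1.2128)
R/c = -57/47/21 = -57/47*1/21 = -19/329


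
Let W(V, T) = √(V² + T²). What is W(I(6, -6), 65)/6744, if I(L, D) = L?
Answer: √4261/6744 ≈ 0.0096792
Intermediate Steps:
W(V, T) = √(T² + V²)
W(I(6, -6), 65)/6744 = √(65² + 6²)/6744 = √(4225 + 36)*(1/6744) = √4261*(1/6744) = √4261/6744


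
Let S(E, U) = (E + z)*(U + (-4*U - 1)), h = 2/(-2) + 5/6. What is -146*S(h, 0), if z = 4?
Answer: 1679/3 ≈ 559.67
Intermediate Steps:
h = -⅙ (h = 2*(-½) + 5*(⅙) = -1 + ⅚ = -⅙ ≈ -0.16667)
S(E, U) = (-1 - 3*U)*(4 + E) (S(E, U) = (E + 4)*(U + (-4*U - 1)) = (4 + E)*(U + (-1 - 4*U)) = (4 + E)*(-1 - 3*U) = (-1 - 3*U)*(4 + E))
-146*S(h, 0) = -146*(-4 - 1*(-⅙) - 12*0 - 3*(-⅙)*0) = -146*(-4 + ⅙ + 0 + 0) = -146*(-23/6) = 1679/3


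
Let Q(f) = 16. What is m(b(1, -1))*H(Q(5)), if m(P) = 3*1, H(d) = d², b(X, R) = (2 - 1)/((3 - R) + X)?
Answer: 768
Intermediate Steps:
b(X, R) = 1/(3 + X - R)
m(P) = 3
m(b(1, -1))*H(Q(5)) = 3*16² = 3*256 = 768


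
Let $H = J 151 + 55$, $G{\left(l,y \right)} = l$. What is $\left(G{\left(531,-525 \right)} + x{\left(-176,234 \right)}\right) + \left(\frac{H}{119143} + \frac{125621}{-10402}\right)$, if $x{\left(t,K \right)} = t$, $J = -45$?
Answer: $\frac{424923575247}{1239325486} \approx 342.87$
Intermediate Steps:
$H = -6740$ ($H = \left(-45\right) 151 + 55 = -6795 + 55 = -6740$)
$\left(G{\left(531,-525 \right)} + x{\left(-176,234 \right)}\right) + \left(\frac{H}{119143} + \frac{125621}{-10402}\right) = \left(531 - 176\right) + \left(- \frac{6740}{119143} + \frac{125621}{-10402}\right) = 355 + \left(\left(-6740\right) \frac{1}{119143} + 125621 \left(- \frac{1}{10402}\right)\right) = 355 - \frac{15036972283}{1239325486} = \frac{424923575247}{1239325486}$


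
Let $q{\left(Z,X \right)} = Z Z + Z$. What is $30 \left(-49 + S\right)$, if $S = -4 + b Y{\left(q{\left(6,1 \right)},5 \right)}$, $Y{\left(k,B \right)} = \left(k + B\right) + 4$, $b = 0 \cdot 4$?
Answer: $-1590$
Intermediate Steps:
$q{\left(Z,X \right)} = Z + Z^{2}$ ($q{\left(Z,X \right)} = Z^{2} + Z = Z + Z^{2}$)
$b = 0$
$Y{\left(k,B \right)} = 4 + B + k$ ($Y{\left(k,B \right)} = \left(B + k\right) + 4 = 4 + B + k$)
$S = -4$ ($S = -4 + 0 \left(4 + 5 + 6 \left(1 + 6\right)\right) = -4 + 0 \left(4 + 5 + 6 \cdot 7\right) = -4 + 0 \left(4 + 5 + 42\right) = -4 + 0 \cdot 51 = -4 + 0 = -4$)
$30 \left(-49 + S\right) = 30 \left(-49 - 4\right) = 30 \left(-53\right) = -1590$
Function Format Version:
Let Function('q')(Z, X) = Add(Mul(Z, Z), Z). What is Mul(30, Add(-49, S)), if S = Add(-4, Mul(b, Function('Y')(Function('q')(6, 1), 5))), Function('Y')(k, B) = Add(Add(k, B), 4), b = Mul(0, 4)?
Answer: -1590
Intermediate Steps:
Function('q')(Z, X) = Add(Z, Pow(Z, 2)) (Function('q')(Z, X) = Add(Pow(Z, 2), Z) = Add(Z, Pow(Z, 2)))
b = 0
Function('Y')(k, B) = Add(4, B, k) (Function('Y')(k, B) = Add(Add(B, k), 4) = Add(4, B, k))
S = -4 (S = Add(-4, Mul(0, Add(4, 5, Mul(6, Add(1, 6))))) = Add(-4, Mul(0, Add(4, 5, Mul(6, 7)))) = Add(-4, Mul(0, Add(4, 5, 42))) = Add(-4, Mul(0, 51)) = Add(-4, 0) = -4)
Mul(30, Add(-49, S)) = Mul(30, Add(-49, -4)) = Mul(30, -53) = -1590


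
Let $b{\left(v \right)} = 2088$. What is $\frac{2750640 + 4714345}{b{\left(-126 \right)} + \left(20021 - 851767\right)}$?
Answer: $- \frac{7464985}{829658} \approx -8.9977$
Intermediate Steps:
$\frac{2750640 + 4714345}{b{\left(-126 \right)} + \left(20021 - 851767\right)} = \frac{2750640 + 4714345}{2088 + \left(20021 - 851767\right)} = \frac{7464985}{2088 + \left(20021 - 851767\right)} = \frac{7464985}{2088 - 831746} = \frac{7464985}{-829658} = 7464985 \left(- \frac{1}{829658}\right) = - \frac{7464985}{829658}$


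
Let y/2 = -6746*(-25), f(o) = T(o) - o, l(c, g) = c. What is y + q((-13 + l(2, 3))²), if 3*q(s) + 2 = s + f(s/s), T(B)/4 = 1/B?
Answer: 1012022/3 ≈ 3.3734e+5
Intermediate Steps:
T(B) = 4/B
f(o) = -o + 4/o (f(o) = 4/o - o = -o + 4/o)
y = 337300 (y = 2*(-6746*(-25)) = 2*168650 = 337300)
q(s) = ⅓ + s/3 (q(s) = -⅔ + (s + (-s/s + 4/((s/s))))/3 = -⅔ + (s + (-1*1 + 4/1))/3 = -⅔ + (s + (-1 + 4*1))/3 = -⅔ + (s + (-1 + 4))/3 = -⅔ + (s + 3)/3 = -⅔ + (3 + s)/3 = -⅔ + (1 + s/3) = ⅓ + s/3)
y + q((-13 + l(2, 3))²) = 337300 + (⅓ + (-13 + 2)²/3) = 337300 + (⅓ + (⅓)*(-11)²) = 337300 + (⅓ + (⅓)*121) = 337300 + (⅓ + 121/3) = 337300 + 122/3 = 1012022/3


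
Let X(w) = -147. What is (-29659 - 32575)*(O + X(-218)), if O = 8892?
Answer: -544236330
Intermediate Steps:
(-29659 - 32575)*(O + X(-218)) = (-29659 - 32575)*(8892 - 147) = -62234*8745 = -544236330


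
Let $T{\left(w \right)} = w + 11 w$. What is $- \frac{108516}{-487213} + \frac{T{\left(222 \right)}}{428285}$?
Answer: $\frac{47773710492}{208666019705} \approx 0.22895$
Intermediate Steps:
$T{\left(w \right)} = 12 w$
$- \frac{108516}{-487213} + \frac{T{\left(222 \right)}}{428285} = - \frac{108516}{-487213} + \frac{12 \cdot 222}{428285} = \left(-108516\right) \left(- \frac{1}{487213}\right) + 2664 \cdot \frac{1}{428285} = \frac{108516}{487213} + \frac{2664}{428285} = \frac{47773710492}{208666019705}$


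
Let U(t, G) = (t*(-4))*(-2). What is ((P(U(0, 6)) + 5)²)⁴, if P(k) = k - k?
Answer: 390625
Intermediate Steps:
U(t, G) = 8*t (U(t, G) = -4*t*(-2) = 8*t)
P(k) = 0
((P(U(0, 6)) + 5)²)⁴ = ((0 + 5)²)⁴ = (5²)⁴ = 25⁴ = 390625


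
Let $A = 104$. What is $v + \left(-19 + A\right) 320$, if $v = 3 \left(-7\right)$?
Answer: $27179$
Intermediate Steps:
$v = -21$
$v + \left(-19 + A\right) 320 = -21 + \left(-19 + 104\right) 320 = -21 + 85 \cdot 320 = -21 + 27200 = 27179$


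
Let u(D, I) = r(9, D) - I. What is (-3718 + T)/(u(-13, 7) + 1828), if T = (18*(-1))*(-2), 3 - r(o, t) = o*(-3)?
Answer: -3682/1851 ≈ -1.9892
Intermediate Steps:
r(o, t) = 3 + 3*o (r(o, t) = 3 - o*(-3) = 3 - (-3)*o = 3 + 3*o)
u(D, I) = 30 - I (u(D, I) = (3 + 3*9) - I = (3 + 27) - I = 30 - I)
T = 36 (T = -18*(-2) = 36)
(-3718 + T)/(u(-13, 7) + 1828) = (-3718 + 36)/((30 - 1*7) + 1828) = -3682/((30 - 7) + 1828) = -3682/(23 + 1828) = -3682/1851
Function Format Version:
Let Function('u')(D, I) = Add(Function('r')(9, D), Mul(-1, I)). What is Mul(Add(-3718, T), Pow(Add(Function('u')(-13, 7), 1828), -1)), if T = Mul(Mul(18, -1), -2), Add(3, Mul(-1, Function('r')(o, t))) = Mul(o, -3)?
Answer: Rational(-3682, 1851) ≈ -1.9892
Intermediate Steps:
Function('r')(o, t) = Add(3, Mul(3, o)) (Function('r')(o, t) = Add(3, Mul(-1, Mul(o, -3))) = Add(3, Mul(-1, Mul(-3, o))) = Add(3, Mul(3, o)))
Function('u')(D, I) = Add(30, Mul(-1, I)) (Function('u')(D, I) = Add(Add(3, Mul(3, 9)), Mul(-1, I)) = Add(Add(3, 27), Mul(-1, I)) = Add(30, Mul(-1, I)))
T = 36 (T = Mul(-18, -2) = 36)
Mul(Add(-3718, T), Pow(Add(Function('u')(-13, 7), 1828), -1)) = Mul(Add(-3718, 36), Pow(Add(Add(30, Mul(-1, 7)), 1828), -1)) = Mul(-3682, Pow(Add(Add(30, -7), 1828), -1)) = Mul(-3682, Pow(Add(23, 1828), -1)) = Mul(-3682, Pow(1851, -1)) = Mul(-3682, Rational(1, 1851)) = Rational(-3682, 1851)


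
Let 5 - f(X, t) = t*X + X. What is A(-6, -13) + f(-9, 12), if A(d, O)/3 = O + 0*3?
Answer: 83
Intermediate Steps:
f(X, t) = 5 - X - X*t (f(X, t) = 5 - (t*X + X) = 5 - (X*t + X) = 5 - (X + X*t) = 5 + (-X - X*t) = 5 - X - X*t)
A(d, O) = 3*O (A(d, O) = 3*(O + 0*3) = 3*(O + 0) = 3*O)
A(-6, -13) + f(-9, 12) = 3*(-13) + (5 - 1*(-9) - 1*(-9)*12) = -39 + (5 + 9 + 108) = -39 + 122 = 83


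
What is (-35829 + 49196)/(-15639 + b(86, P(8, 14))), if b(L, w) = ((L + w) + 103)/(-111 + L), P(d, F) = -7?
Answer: -334175/391157 ≈ -0.85432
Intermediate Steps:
b(L, w) = (103 + L + w)/(-111 + L)
(-35829 + 49196)/(-15639 + b(86, P(8, 14))) = (-35829 + 49196)/(-15639 + (103 + 86 - 7)/(-111 + 86)) = 13367/(-15639 + 182/(-25)) = 13367/(-15639 - 1/25*182) = 13367/(-15639 - 182/25) = 13367/(-391157/25) = 13367*(-25/391157) = -334175/391157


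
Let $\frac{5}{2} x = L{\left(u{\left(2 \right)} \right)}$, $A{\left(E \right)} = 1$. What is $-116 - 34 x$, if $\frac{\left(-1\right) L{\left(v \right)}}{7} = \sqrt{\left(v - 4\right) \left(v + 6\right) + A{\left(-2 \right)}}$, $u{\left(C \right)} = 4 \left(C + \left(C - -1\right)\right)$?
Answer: $-116 + \frac{476 \sqrt{417}}{5} \approx 1828.0$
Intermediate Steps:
$u{\left(C \right)} = 4 + 8 C$ ($u{\left(C \right)} = 4 \left(C + \left(C + 1\right)\right) = 4 \left(C + \left(1 + C\right)\right) = 4 \left(1 + 2 C\right) = 4 + 8 C$)
$L{\left(v \right)} = - 7 \sqrt{1 + \left(-4 + v\right) \left(6 + v\right)}$ ($L{\left(v \right)} = - 7 \sqrt{\left(v - 4\right) \left(v + 6\right) + 1} = - 7 \sqrt{\left(-4 + v\right) \left(6 + v\right) + 1} = - 7 \sqrt{1 + \left(-4 + v\right) \left(6 + v\right)}$)
$x = - \frac{14 \sqrt{417}}{5}$ ($x = \frac{2 \left(- 7 \sqrt{-23 + \left(4 + 8 \cdot 2\right)^{2} + 2 \left(4 + 8 \cdot 2\right)}\right)}{5} = \frac{2 \left(- 7 \sqrt{-23 + \left(4 + 16\right)^{2} + 2 \left(4 + 16\right)}\right)}{5} = \frac{2 \left(- 7 \sqrt{-23 + 20^{2} + 2 \cdot 20}\right)}{5} = \frac{2 \left(- 7 \sqrt{-23 + 400 + 40}\right)}{5} = \frac{2 \left(- 7 \sqrt{417}\right)}{5} = - \frac{14 \sqrt{417}}{5} \approx -57.178$)
$-116 - 34 x = -116 - 34 \left(- \frac{14 \sqrt{417}}{5}\right) = -116 + \frac{476 \sqrt{417}}{5}$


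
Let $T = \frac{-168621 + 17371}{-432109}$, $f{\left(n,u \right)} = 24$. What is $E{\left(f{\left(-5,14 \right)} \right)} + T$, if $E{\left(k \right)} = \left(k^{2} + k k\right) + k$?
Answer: $\frac{508311434}{432109} \approx 1176.3$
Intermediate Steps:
$T = \frac{151250}{432109}$ ($T = \left(-151250\right) \left(- \frac{1}{432109}\right) = \frac{151250}{432109} \approx 0.35003$)
$E{\left(k \right)} = k + 2 k^{2}$ ($E{\left(k \right)} = \left(k^{2} + k^{2}\right) + k = 2 k^{2} + k = k + 2 k^{2}$)
$E{\left(f{\left(-5,14 \right)} \right)} + T = 24 \left(1 + 2 \cdot 24\right) + \frac{151250}{432109} = 24 \left(1 + 48\right) + \frac{151250}{432109} = 24 \cdot 49 + \frac{151250}{432109} = 1176 + \frac{151250}{432109} = \frac{508311434}{432109}$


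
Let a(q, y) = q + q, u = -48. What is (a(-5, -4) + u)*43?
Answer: -2494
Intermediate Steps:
a(q, y) = 2*q
(a(-5, -4) + u)*43 = (2*(-5) - 48)*43 = (-10 - 48)*43 = -58*43 = -2494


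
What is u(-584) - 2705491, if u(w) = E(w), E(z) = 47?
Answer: -2705444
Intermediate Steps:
u(w) = 47
u(-584) - 2705491 = 47 - 2705491 = -2705444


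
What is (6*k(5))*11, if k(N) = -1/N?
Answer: -66/5 ≈ -13.200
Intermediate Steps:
(6*k(5))*11 = (6*(-1/5))*11 = -6/5*11 = -66/5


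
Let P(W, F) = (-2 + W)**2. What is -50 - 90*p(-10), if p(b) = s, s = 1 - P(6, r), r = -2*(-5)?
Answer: 1300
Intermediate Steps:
r = 10
s = -15 (s = 1 - (-2 + 6)**2 = 1 - 1*4**2 = 1 - 1*16 = 1 - 16 = -15)
p(b) = -15
-50 - 90*p(-10) = -50 - 90*(-15) = -50 + 1350 = 1300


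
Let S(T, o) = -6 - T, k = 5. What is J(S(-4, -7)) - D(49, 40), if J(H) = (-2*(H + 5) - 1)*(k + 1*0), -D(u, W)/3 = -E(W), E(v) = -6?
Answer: -17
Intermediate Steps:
D(u, W) = -18 (D(u, W) = -(-3)*(-6) = -3*6 = -18)
J(H) = -55 - 10*H (J(H) = (-2*(H + 5) - 1)*(5 + 1*0) = (-2*(5 + H) - 1)*(5 + 0) = ((-10 - 2*H) - 1)*5 = (-11 - 2*H)*5 = -55 - 10*H)
J(S(-4, -7)) - D(49, 40) = (-55 - 10*(-6 - 1*(-4))) - 1*(-18) = (-55 - 10*(-6 + 4)) + 18 = (-55 - 10*(-2)) + 18 = (-55 + 20) + 18 = -35 + 18 = -17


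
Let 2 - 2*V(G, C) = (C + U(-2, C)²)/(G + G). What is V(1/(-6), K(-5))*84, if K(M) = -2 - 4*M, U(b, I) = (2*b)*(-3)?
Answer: 20496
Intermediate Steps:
U(b, I) = -6*b
V(G, C) = 1 - (144 + C)/(4*G) (V(G, C) = 1 - (C + (-6*(-2))²)/(2*(G + G)) = 1 - (C + 12²)/(2*(2*G)) = 1 - (C + 144)*1/(2*G)/2 = 1 - (144 + C)*1/(2*G)/2 = 1 - (144 + C)/(4*G))
V(1/(-6), K(-5))*84 = ((-36 + 1/(-6) - (-2 - 4*(-5))/4)/(1/(-6)))*84 = ((-36 - ⅙ - (-2 + 20)/4)/(-⅙))*84 = -6*(-36 - ⅙ - ¼*18)*84 = -6*(-36 - ⅙ - 9/2)*84 = -6*(-122/3)*84 = 244*84 = 20496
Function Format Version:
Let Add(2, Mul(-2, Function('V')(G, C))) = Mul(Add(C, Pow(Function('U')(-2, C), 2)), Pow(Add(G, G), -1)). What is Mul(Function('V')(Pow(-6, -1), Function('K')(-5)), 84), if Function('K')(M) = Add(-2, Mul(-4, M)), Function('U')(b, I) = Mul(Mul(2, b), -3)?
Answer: 20496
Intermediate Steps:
Function('U')(b, I) = Mul(-6, b)
Function('V')(G, C) = Add(1, Mul(Rational(-1, 4), Pow(G, -1), Add(144, C))) (Function('V')(G, C) = Add(1, Mul(Rational(-1, 2), Mul(Add(C, Pow(Mul(-6, -2), 2)), Pow(Add(G, G), -1)))) = Add(1, Mul(Rational(-1, 2), Mul(Add(C, Pow(12, 2)), Pow(Mul(2, G), -1)))) = Add(1, Mul(Rational(-1, 2), Mul(Add(C, 144), Mul(Rational(1, 2), Pow(G, -1))))) = Add(1, Mul(Rational(-1, 2), Mul(Add(144, C), Mul(Rational(1, 2), Pow(G, -1))))) = Add(1, Mul(Rational(-1, 2), Mul(Rational(1, 2), Pow(G, -1), Add(144, C)))) = Add(1, Mul(Rational(-1, 4), Pow(G, -1), Add(144, C))))
Mul(Function('V')(Pow(-6, -1), Function('K')(-5)), 84) = Mul(Mul(Pow(Pow(-6, -1), -1), Add(-36, Pow(-6, -1), Mul(Rational(-1, 4), Add(-2, Mul(-4, -5))))), 84) = Mul(Mul(Pow(Rational(-1, 6), -1), Add(-36, Rational(-1, 6), Mul(Rational(-1, 4), Add(-2, 20)))), 84) = Mul(Mul(-6, Add(-36, Rational(-1, 6), Mul(Rational(-1, 4), 18))), 84) = Mul(Mul(-6, Add(-36, Rational(-1, 6), Rational(-9, 2))), 84) = Mul(Mul(-6, Rational(-122, 3)), 84) = Mul(244, 84) = 20496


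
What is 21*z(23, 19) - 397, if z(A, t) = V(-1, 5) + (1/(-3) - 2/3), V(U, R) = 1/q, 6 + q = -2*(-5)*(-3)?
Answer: -5023/12 ≈ -418.58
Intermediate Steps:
q = -36 (q = -6 - 2*(-5)*(-3) = -6 + 10*(-3) = -6 - 30 = -36)
V(U, R) = -1/36 (V(U, R) = 1/(-36) = -1/36)
z(A, t) = -37/36 (z(A, t) = -1/36 + (1/(-3) - 2/3) = -1/36 + (1*(-⅓) - 2*⅓) = -1/36 + (-⅓ - ⅔) = -1/36 - 1 = -37/36)
21*z(23, 19) - 397 = 21*(-37/36) - 397 = -259/12 - 397 = -5023/12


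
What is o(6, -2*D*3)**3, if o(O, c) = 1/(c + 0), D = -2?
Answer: 1/1728 ≈ 0.00057870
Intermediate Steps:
o(O, c) = 1/c
o(6, -2*D*3)**3 = (1/(-2*(-2)*3))**3 = (1/(4*3))**3 = (1/12)**3 = 1/1728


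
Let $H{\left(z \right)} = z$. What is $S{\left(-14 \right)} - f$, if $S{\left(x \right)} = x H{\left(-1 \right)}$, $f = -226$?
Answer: $240$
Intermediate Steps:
$S{\left(x \right)} = - x$ ($S{\left(x \right)} = x \left(-1\right) = - x$)
$S{\left(-14 \right)} - f = \left(-1\right) \left(-14\right) - -226 = 14 + 226 = 240$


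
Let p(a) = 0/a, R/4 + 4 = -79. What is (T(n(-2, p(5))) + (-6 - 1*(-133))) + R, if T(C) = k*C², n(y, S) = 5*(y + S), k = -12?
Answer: -1405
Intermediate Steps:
R = -332 (R = -16 + 4*(-79) = -16 - 316 = -332)
p(a) = 0
n(y, S) = 5*S + 5*y (n(y, S) = 5*(S + y) = 5*S + 5*y)
T(C) = -12*C²
(T(n(-2, p(5))) + (-6 - 1*(-133))) + R = (-12*(5*0 + 5*(-2))² + (-6 - 1*(-133))) - 332 = (-12*(0 - 10)² + (-6 + 133)) - 332 = (-12*(-10)² + 127) - 332 = (-12*100 + 127) - 332 = (-1200 + 127) - 332 = -1073 - 332 = -1405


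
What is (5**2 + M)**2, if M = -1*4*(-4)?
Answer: 1681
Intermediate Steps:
M = 16 (M = -4*(-4) = 16)
(5**2 + M)**2 = (5**2 + 16)**2 = (25 + 16)**2 = 41**2 = 1681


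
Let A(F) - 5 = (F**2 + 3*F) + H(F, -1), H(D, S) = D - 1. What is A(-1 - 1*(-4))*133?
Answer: 3325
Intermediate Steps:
H(D, S) = -1 + D
A(F) = 4 + F**2 + 4*F (A(F) = 5 + ((F**2 + 3*F) + (-1 + F)) = 5 + (-1 + F**2 + 4*F) = 4 + F**2 + 4*F)
A(-1 - 1*(-4))*133 = (4 + (-1 - 1*(-4))**2 + 4*(-1 - 1*(-4)))*133 = (4 + (-1 + 4)**2 + 4*(-1 + 4))*133 = (4 + 3**2 + 4*3)*133 = (4 + 9 + 12)*133 = 25*133 = 3325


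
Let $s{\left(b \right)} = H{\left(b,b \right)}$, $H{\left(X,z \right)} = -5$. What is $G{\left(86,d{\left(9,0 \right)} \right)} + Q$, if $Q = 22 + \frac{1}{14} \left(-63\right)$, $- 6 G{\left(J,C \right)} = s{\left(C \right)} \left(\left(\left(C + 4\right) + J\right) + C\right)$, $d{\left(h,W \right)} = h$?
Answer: $\frac{215}{2} \approx 107.5$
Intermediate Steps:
$s{\left(b \right)} = -5$
$G{\left(J,C \right)} = \frac{10}{3} + \frac{5 C}{3} + \frac{5 J}{6}$ ($G{\left(J,C \right)} = - \frac{\left(-5\right) \left(\left(\left(C + 4\right) + J\right) + C\right)}{6} = - \frac{\left(-5\right) \left(\left(\left(4 + C\right) + J\right) + C\right)}{6} = - \frac{\left(-5\right) \left(\left(4 + C + J\right) + C\right)}{6} = - \frac{\left(-5\right) \left(4 + J + 2 C\right)}{6} = - \frac{-20 - 10 C - 5 J}{6} = \frac{10}{3} + \frac{5 C}{3} + \frac{5 J}{6}$)
$Q = \frac{35}{2}$ ($Q = 22 + \frac{1}{14} \left(-63\right) = 22 - \frac{9}{2} = \frac{35}{2} \approx 17.5$)
$G{\left(86,d{\left(9,0 \right)} \right)} + Q = \left(\frac{10}{3} + \frac{5}{3} \cdot 9 + \frac{5}{6} \cdot 86\right) + \frac{35}{2} = \left(\frac{10}{3} + 15 + \frac{215}{3}\right) + \frac{35}{2} = 90 + \frac{35}{2} = \frac{215}{2}$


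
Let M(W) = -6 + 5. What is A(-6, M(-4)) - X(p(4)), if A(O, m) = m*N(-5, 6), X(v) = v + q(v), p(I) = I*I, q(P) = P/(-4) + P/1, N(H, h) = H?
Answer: -23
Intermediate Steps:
M(W) = -1
q(P) = 3*P/4 (q(P) = P*(-¼) + P*1 = -P/4 + P = 3*P/4)
p(I) = I²
X(v) = 7*v/4 (X(v) = v + 3*v/4 = 7*v/4)
A(O, m) = -5*m (A(O, m) = m*(-5) = -5*m)
A(-6, M(-4)) - X(p(4)) = -5*(-1) - 7*4²/4 = 5 - 7*16/4 = 5 - 1*28 = 5 - 28 = -23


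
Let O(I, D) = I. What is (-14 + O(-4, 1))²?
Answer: 324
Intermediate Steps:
(-14 + O(-4, 1))² = (-14 - 4)² = (-18)² = 324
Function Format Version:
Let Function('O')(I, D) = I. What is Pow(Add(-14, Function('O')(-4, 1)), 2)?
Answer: 324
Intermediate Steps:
Pow(Add(-14, Function('O')(-4, 1)), 2) = Pow(Add(-14, -4), 2) = Pow(-18, 2) = 324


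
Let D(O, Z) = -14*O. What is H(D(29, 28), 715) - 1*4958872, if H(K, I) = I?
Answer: -4958157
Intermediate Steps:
H(D(29, 28), 715) - 1*4958872 = 715 - 1*4958872 = 715 - 4958872 = -4958157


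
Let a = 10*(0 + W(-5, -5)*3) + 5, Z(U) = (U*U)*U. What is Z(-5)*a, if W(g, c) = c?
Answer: 18125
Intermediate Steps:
Z(U) = U**3 (Z(U) = U**2*U = U**3)
a = -145 (a = 10*(0 - 5*3) + 5 = 10*(0 - 15) + 5 = 10*(-15) + 5 = -150 + 5 = -145)
Z(-5)*a = (-5)**3*(-145) = -125*(-145) = 18125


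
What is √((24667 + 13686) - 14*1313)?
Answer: 3*√2219 ≈ 141.32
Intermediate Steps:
√((24667 + 13686) - 14*1313) = √(38353 - 18382) = √19971 = 3*√2219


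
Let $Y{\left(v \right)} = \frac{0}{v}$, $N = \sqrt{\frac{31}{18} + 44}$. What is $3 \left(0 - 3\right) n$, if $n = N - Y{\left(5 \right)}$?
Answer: $- \frac{3 \sqrt{1646}}{2} \approx -60.856$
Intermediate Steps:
$N = \frac{\sqrt{1646}}{6}$ ($N = \sqrt{31 \cdot \frac{1}{18} + 44} = \sqrt{\frac{31}{18} + 44} = \sqrt{\frac{823}{18}} = \frac{\sqrt{1646}}{6} \approx 6.7618$)
$Y{\left(v \right)} = 0$
$n = \frac{\sqrt{1646}}{6}$ ($n = \frac{\sqrt{1646}}{6} - 0 = \frac{\sqrt{1646}}{6} + 0 = \frac{\sqrt{1646}}{6} \approx 6.7618$)
$3 \left(0 - 3\right) n = 3 \left(0 - 3\right) \frac{\sqrt{1646}}{6} = 3 \left(-3\right) \frac{\sqrt{1646}}{6} = - 9 \frac{\sqrt{1646}}{6} = - \frac{3 \sqrt{1646}}{2}$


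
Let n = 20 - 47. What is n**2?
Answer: 729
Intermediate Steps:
n = -27
n**2 = (-27)**2 = 729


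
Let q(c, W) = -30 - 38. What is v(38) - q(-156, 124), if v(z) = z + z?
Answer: 144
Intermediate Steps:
q(c, W) = -68
v(z) = 2*z
v(38) - q(-156, 124) = 2*38 - 1*(-68) = 76 + 68 = 144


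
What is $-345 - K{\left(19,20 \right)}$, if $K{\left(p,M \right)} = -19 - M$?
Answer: $-306$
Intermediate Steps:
$-345 - K{\left(19,20 \right)} = -345 - \left(-19 - 20\right) = -345 - -39 = -345 + 39 = -306$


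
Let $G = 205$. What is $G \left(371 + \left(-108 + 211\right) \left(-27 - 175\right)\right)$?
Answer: $-4189175$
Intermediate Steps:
$G \left(371 + \left(-108 + 211\right) \left(-27 - 175\right)\right) = 205 \left(371 + \left(-108 + 211\right) \left(-27 - 175\right)\right) = 205 \left(371 + 103 \left(-202\right)\right) = 205 \left(371 - 20806\right) = 205 \left(-20435\right) = -4189175$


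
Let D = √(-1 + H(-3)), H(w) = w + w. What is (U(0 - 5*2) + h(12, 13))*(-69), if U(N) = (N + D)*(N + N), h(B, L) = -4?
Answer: -13524 + 1380*I*√7 ≈ -13524.0 + 3651.1*I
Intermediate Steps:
H(w) = 2*w
D = I*√7 (D = √(-1 + 2*(-3)) = √(-1 - 6) = √(-7) = I*√7 ≈ 2.6458*I)
U(N) = 2*N*(N + I*√7) (U(N) = (N + I*√7)*(N + N) = (N + I*√7)*(2*N) = 2*N*(N + I*√7))
(U(0 - 5*2) + h(12, 13))*(-69) = (2*(0 - 5*2)*((0 - 5*2) + I*√7) - 4)*(-69) = (2*(0 - 10)*((0 - 10) + I*√7) - 4)*(-69) = (2*(-10)*(-10 + I*√7) - 4)*(-69) = ((200 - 20*I*√7) - 4)*(-69) = (196 - 20*I*√7)*(-69) = -13524 + 1380*I*√7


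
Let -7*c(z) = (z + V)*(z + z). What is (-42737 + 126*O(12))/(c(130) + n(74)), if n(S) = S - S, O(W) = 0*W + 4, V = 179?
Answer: 295631/80340 ≈ 3.6797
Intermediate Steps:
O(W) = 4 (O(W) = 0 + 4 = 4)
c(z) = -2*z*(179 + z)/7 (c(z) = -(z + 179)*(z + z)/7 = -(179 + z)*2*z/7 = -2*z*(179 + z)/7)
n(S) = 0
(-42737 + 126*O(12))/(c(130) + n(74)) = (-42737 + 126*4)/(-2/7*130*(179 + 130) + 0) = (-42737 + 504)/(-2/7*130*309 + 0) = -42233/(-80340/7 + 0) = -42233/(-80340/7) = -42233*(-7/80340) = 295631/80340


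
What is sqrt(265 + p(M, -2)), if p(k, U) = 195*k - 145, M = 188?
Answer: 2*sqrt(9195) ≈ 191.78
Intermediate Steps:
p(k, U) = -145 + 195*k
sqrt(265 + p(M, -2)) = sqrt(265 + (-145 + 195*188)) = sqrt(265 + (-145 + 36660)) = sqrt(265 + 36515) = sqrt(36780) = 2*sqrt(9195)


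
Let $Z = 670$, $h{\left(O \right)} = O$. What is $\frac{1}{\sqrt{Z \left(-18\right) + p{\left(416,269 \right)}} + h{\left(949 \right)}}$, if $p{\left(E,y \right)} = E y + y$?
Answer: $\frac{73}{61576} - \frac{\sqrt{100113}}{800488} \approx 0.00079026$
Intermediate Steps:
$p{\left(E,y \right)} = y + E y$
$\frac{1}{\sqrt{Z \left(-18\right) + p{\left(416,269 \right)}} + h{\left(949 \right)}} = \frac{1}{\sqrt{670 \left(-18\right) + 269 \left(1 + 416\right)} + 949} = \frac{1}{\sqrt{-12060 + 269 \cdot 417} + 949} = \frac{1}{\sqrt{-12060 + 112173} + 949} = \frac{1}{\sqrt{100113} + 949} = \frac{1}{949 + \sqrt{100113}}$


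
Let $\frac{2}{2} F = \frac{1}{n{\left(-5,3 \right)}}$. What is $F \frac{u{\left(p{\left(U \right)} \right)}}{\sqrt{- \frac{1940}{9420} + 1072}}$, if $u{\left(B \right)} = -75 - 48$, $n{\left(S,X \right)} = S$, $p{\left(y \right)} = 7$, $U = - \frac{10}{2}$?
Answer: $\frac{123 \sqrt{237767865}}{2524075} \approx 0.75141$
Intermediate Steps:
$U = -5$ ($U = \left(-10\right) \frac{1}{2} = -5$)
$u{\left(B \right)} = -123$ ($u{\left(B \right)} = -75 - 48 = -123$)
$F = - \frac{1}{5}$ ($F = \frac{1}{-5} = - \frac{1}{5} \approx -0.2$)
$F \frac{u{\left(p{\left(U \right)} \right)}}{\sqrt{- \frac{1940}{9420} + 1072}} = - \frac{\left(-123\right) \frac{1}{\sqrt{- \frac{1940}{9420} + 1072}}}{5} = - \frac{\left(-123\right) \frac{1}{\sqrt{\left(-1940\right) \frac{1}{9420} + 1072}}}{5} = - \frac{\left(-123\right) \frac{1}{\sqrt{- \frac{97}{471} + 1072}}}{5} = - \frac{\left(-123\right) \frac{1}{\sqrt{\frac{504815}{471}}}}{5} = - \frac{\left(-123\right) \frac{1}{\frac{1}{471} \sqrt{237767865}}}{5} = - \frac{\left(-123\right) \frac{\sqrt{237767865}}{504815}}{5} = - \frac{\left(- \frac{123}{504815}\right) \sqrt{237767865}}{5} = \frac{123 \sqrt{237767865}}{2524075}$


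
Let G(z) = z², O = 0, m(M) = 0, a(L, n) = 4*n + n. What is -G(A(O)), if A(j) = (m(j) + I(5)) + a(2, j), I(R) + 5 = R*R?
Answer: -400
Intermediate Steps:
a(L, n) = 5*n
I(R) = -5 + R² (I(R) = -5 + R*R = -5 + R²)
A(j) = 20 + 5*j (A(j) = (0 + (-5 + 5²)) + 5*j = (0 + (-5 + 25)) + 5*j = (0 + 20) + 5*j = 20 + 5*j)
-G(A(O)) = -(20 + 5*0)² = -(20 + 0)² = -1*20² = -1*400 = -400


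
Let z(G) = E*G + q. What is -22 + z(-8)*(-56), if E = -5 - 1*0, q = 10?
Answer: -2822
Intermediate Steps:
E = -5 (E = -5 + 0 = -5)
z(G) = 10 - 5*G (z(G) = -5*G + 10 = 10 - 5*G)
-22 + z(-8)*(-56) = -22 + (10 - 5*(-8))*(-56) = -22 + (10 + 40)*(-56) = -22 + 50*(-56) = -22 - 2800 = -2822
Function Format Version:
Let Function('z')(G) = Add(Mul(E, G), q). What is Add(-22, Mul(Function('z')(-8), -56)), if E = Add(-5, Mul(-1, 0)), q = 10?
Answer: -2822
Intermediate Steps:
E = -5 (E = Add(-5, 0) = -5)
Function('z')(G) = Add(10, Mul(-5, G)) (Function('z')(G) = Add(Mul(-5, G), 10) = Add(10, Mul(-5, G)))
Add(-22, Mul(Function('z')(-8), -56)) = Add(-22, Mul(Add(10, Mul(-5, -8)), -56)) = Add(-22, Mul(Add(10, 40), -56)) = Add(-22, Mul(50, -56)) = Add(-22, -2800) = -2822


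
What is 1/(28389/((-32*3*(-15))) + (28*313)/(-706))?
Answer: 169440/1237079 ≈ 0.13697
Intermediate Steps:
1/(28389/((-32*3*(-15))) + (28*313)/(-706)) = 1/(28389/((-96*(-15))) + 8764*(-1/706)) = 1/(28389/1440 - 4382/353) = 1/(28389*(1/1440) - 4382/353) = 1/(9463/480 - 4382/353) = 1/(1237079/169440) = 169440/1237079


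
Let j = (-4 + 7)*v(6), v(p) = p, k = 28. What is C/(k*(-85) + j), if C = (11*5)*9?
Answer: -495/2362 ≈ -0.20957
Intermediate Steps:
C = 495 (C = 55*9 = 495)
j = 18 (j = (-4 + 7)*6 = 3*6 = 18)
C/(k*(-85) + j) = 495/(28*(-85) + 18) = 495/(-2380 + 18) = 495/(-2362) = 495*(-1/2362) = -495/2362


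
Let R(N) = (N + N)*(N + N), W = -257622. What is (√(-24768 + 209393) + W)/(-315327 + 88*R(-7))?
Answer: 257622/298079 - 5*√7385/298079 ≈ 0.86283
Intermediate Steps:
R(N) = 4*N² (R(N) = (2*N)*(2*N) = 4*N²)
(√(-24768 + 209393) + W)/(-315327 + 88*R(-7)) = (√(-24768 + 209393) - 257622)/(-315327 + 88*(4*(-7)²)) = (√184625 - 257622)/(-315327 + 88*(4*49)) = (5*√7385 - 257622)/(-315327 + 88*196) = (-257622 + 5*√7385)/(-315327 + 17248) = (-257622 + 5*√7385)/(-298079) = (-257622 + 5*√7385)*(-1/298079) = 257622/298079 - 5*√7385/298079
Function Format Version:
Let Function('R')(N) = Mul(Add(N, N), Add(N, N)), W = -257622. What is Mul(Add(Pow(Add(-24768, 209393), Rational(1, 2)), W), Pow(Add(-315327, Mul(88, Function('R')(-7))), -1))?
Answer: Add(Rational(257622, 298079), Mul(Rational(-5, 298079), Pow(7385, Rational(1, 2)))) ≈ 0.86283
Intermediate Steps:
Function('R')(N) = Mul(4, Pow(N, 2)) (Function('R')(N) = Mul(Mul(2, N), Mul(2, N)) = Mul(4, Pow(N, 2)))
Mul(Add(Pow(Add(-24768, 209393), Rational(1, 2)), W), Pow(Add(-315327, Mul(88, Function('R')(-7))), -1)) = Mul(Add(Pow(Add(-24768, 209393), Rational(1, 2)), -257622), Pow(Add(-315327, Mul(88, Mul(4, Pow(-7, 2)))), -1)) = Mul(Add(Pow(184625, Rational(1, 2)), -257622), Pow(Add(-315327, Mul(88, Mul(4, 49))), -1)) = Mul(Add(Mul(5, Pow(7385, Rational(1, 2))), -257622), Pow(Add(-315327, Mul(88, 196)), -1)) = Mul(Add(-257622, Mul(5, Pow(7385, Rational(1, 2)))), Pow(Add(-315327, 17248), -1)) = Mul(Add(-257622, Mul(5, Pow(7385, Rational(1, 2)))), Pow(-298079, -1)) = Mul(Add(-257622, Mul(5, Pow(7385, Rational(1, 2)))), Rational(-1, 298079)) = Add(Rational(257622, 298079), Mul(Rational(-5, 298079), Pow(7385, Rational(1, 2))))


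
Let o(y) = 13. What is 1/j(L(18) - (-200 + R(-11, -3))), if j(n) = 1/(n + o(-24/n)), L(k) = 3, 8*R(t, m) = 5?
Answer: 1723/8 ≈ 215.38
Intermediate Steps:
R(t, m) = 5/8 (R(t, m) = (⅛)*5 = 5/8)
j(n) = 1/(13 + n) (j(n) = 1/(n + 13) = 1/(13 + n))
1/j(L(18) - (-200 + R(-11, -3))) = 1/(1/(13 + (3 - (-200 + 5/8)))) = 1/(1/(13 + (3 - 1*(-1595/8)))) = 1/(1/(13 + (3 + 1595/8))) = 1/(1/(13 + 1619/8)) = 1/(1/(1723/8)) = 1/(8/1723) = 1723/8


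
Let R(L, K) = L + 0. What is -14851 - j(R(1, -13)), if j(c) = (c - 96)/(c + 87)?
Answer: -1306793/88 ≈ -14850.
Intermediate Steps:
R(L, K) = L
j(c) = (-96 + c)/(87 + c)
-14851 - j(R(1, -13)) = -14851 - (-96 + 1)/(87 + 1) = -14851 - (-95)/88 = -14851 - 1*(-95/88) = -14851 + 95/88 = -1306793/88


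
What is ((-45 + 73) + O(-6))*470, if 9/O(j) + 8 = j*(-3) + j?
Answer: 28435/2 ≈ 14218.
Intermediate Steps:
O(j) = 9/(-8 - 2*j) (O(j) = 9/(-8 + (j*(-3) + j)) = 9/(-8 + (-3*j + j)) = 9/(-8 - 2*j))
((-45 + 73) + O(-6))*470 = ((-45 + 73) - 9/(8 + 2*(-6)))*470 = (28 - 9/(8 - 12))*470 = (28 - 9/(-4))*470 = (28 - 9*(-¼))*470 = (28 + 9/4)*470 = (121/4)*470 = 28435/2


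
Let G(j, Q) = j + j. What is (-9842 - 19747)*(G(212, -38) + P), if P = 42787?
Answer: -1278570279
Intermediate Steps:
G(j, Q) = 2*j
(-9842 - 19747)*(G(212, -38) + P) = (-9842 - 19747)*(2*212 + 42787) = -29589*(424 + 42787) = -29589*43211 = -1278570279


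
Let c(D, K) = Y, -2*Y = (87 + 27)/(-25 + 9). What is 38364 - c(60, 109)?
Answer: 613767/16 ≈ 38360.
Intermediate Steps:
Y = 57/16 (Y = -(87 + 27)/(2*(-25 + 9)) = -57/(-16) = -57*(-1)/16 = -1/2*(-57/8) = 57/16 ≈ 3.5625)
c(D, K) = 57/16
38364 - c(60, 109) = 38364 - 1*57/16 = 38364 - 57/16 = 613767/16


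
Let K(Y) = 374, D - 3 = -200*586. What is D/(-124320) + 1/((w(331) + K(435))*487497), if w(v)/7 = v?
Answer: 51248467801813/54363247454880 ≈ 0.94270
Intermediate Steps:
D = -117197 (D = 3 - 200*586 = 3 - 117200 = -117197)
w(v) = 7*v
D/(-124320) + 1/((w(331) + K(435))*487497) = -117197/(-124320) + 1/((7*331 + 374)*487497) = -117197*(-1/124320) + (1/487497)/(2317 + 374) = 117197/124320 + (1/487497)/2691 = 117197/124320 + (1/2691)*(1/487497) = 117197/124320 + 1/1311854427 = 51248467801813/54363247454880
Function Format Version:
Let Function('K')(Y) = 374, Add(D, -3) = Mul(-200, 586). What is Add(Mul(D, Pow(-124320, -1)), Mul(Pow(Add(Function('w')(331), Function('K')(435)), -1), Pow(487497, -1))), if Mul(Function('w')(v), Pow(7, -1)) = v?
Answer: Rational(51248467801813, 54363247454880) ≈ 0.94270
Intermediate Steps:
D = -117197 (D = Add(3, Mul(-200, 586)) = Add(3, -117200) = -117197)
Function('w')(v) = Mul(7, v)
Add(Mul(D, Pow(-124320, -1)), Mul(Pow(Add(Function('w')(331), Function('K')(435)), -1), Pow(487497, -1))) = Add(Mul(-117197, Pow(-124320, -1)), Mul(Pow(Add(Mul(7, 331), 374), -1), Pow(487497, -1))) = Add(Mul(-117197, Rational(-1, 124320)), Mul(Pow(Add(2317, 374), -1), Rational(1, 487497))) = Add(Rational(117197, 124320), Mul(Pow(2691, -1), Rational(1, 487497))) = Add(Rational(117197, 124320), Mul(Rational(1, 2691), Rational(1, 487497))) = Add(Rational(117197, 124320), Rational(1, 1311854427)) = Rational(51248467801813, 54363247454880)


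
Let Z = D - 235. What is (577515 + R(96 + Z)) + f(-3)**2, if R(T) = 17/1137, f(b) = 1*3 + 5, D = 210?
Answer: 656707340/1137 ≈ 5.7758e+5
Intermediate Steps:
Z = -25 (Z = 210 - 235 = -25)
f(b) = 8 (f(b) = 3 + 5 = 8)
R(T) = 17/1137 (R(T) = 17*(1/1137) = 17/1137)
(577515 + R(96 + Z)) + f(-3)**2 = (577515 + 17/1137) + 8**2 = 656634572/1137 + 64 = 656707340/1137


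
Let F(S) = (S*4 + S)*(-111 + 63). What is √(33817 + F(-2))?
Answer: √34297 ≈ 185.19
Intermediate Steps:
F(S) = -240*S (F(S) = (4*S + S)*(-48) = (5*S)*(-48) = -240*S)
√(33817 + F(-2)) = √(33817 - 240*(-2)) = √(33817 + 480) = √34297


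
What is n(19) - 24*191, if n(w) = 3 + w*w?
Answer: -4220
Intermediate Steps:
n(w) = 3 + w²
n(19) - 24*191 = (3 + 19²) - 24*191 = (3 + 361) - 4584 = 364 - 4584 = -4220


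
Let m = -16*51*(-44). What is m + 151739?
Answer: 187643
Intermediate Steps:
m = 35904 (m = -816*(-44) = 35904)
m + 151739 = 35904 + 151739 = 187643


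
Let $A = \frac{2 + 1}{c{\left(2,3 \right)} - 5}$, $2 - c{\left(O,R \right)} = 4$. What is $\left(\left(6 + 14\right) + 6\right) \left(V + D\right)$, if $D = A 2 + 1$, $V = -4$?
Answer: $- \frac{702}{7} \approx -100.29$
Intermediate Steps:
$c{\left(O,R \right)} = -2$ ($c{\left(O,R \right)} = 2 - 4 = -2$)
$A = - \frac{3}{7}$ ($A = \frac{2 + 1}{-2 - 5} = \frac{3}{-7} = 3 \left(- \frac{1}{7}\right) = - \frac{3}{7} \approx -0.42857$)
$D = \frac{1}{7}$ ($D = \left(- \frac{3}{7}\right) 2 + 1 = - \frac{6}{7} + 1 = \frac{1}{7} \approx 0.14286$)
$\left(\left(6 + 14\right) + 6\right) \left(V + D\right) = \left(\left(6 + 14\right) + 6\right) \left(-4 + \frac{1}{7}\right) = \left(20 + 6\right) \left(- \frac{27}{7}\right) = 26 \left(- \frac{27}{7}\right) = - \frac{702}{7}$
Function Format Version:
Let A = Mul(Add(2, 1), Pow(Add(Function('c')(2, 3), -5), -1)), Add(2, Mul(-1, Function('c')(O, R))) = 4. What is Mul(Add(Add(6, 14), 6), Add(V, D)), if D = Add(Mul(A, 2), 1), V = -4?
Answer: Rational(-702, 7) ≈ -100.29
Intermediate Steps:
Function('c')(O, R) = -2 (Function('c')(O, R) = Add(2, Mul(-1, 4)) = Add(2, -4) = -2)
A = Rational(-3, 7) (A = Mul(Add(2, 1), Pow(Add(-2, -5), -1)) = Mul(3, Pow(-7, -1)) = Mul(3, Rational(-1, 7)) = Rational(-3, 7) ≈ -0.42857)
D = Rational(1, 7) (D = Add(Mul(Rational(-3, 7), 2), 1) = Add(Rational(-6, 7), 1) = Rational(1, 7) ≈ 0.14286)
Mul(Add(Add(6, 14), 6), Add(V, D)) = Mul(Add(Add(6, 14), 6), Add(-4, Rational(1, 7))) = Mul(Add(20, 6), Rational(-27, 7)) = Mul(26, Rational(-27, 7)) = Rational(-702, 7)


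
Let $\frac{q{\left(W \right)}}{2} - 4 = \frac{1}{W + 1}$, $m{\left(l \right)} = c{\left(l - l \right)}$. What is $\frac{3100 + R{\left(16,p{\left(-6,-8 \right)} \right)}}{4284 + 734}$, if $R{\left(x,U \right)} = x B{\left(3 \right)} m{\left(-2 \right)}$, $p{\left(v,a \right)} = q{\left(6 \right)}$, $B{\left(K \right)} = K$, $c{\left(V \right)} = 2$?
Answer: $\frac{1598}{2509} \approx 0.63691$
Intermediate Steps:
$m{\left(l \right)} = 2$
$q{\left(W \right)} = 8 + \frac{2}{1 + W}$ ($q{\left(W \right)} = 8 + \frac{2}{W + 1} = 8 + \frac{2}{1 + W}$)
$p{\left(v,a \right)} = \frac{58}{7}$ ($p{\left(v,a \right)} = \frac{2 \left(5 + 4 \cdot 6\right)}{1 + 6} = \frac{2 \left(5 + 24\right)}{7} = 2 \cdot \frac{1}{7} \cdot 29 = \frac{58}{7}$)
$R{\left(x,U \right)} = 6 x$ ($R{\left(x,U \right)} = x 3 \cdot 2 = 3 x 2 = 6 x$)
$\frac{3100 + R{\left(16,p{\left(-6,-8 \right)} \right)}}{4284 + 734} = \frac{3100 + 6 \cdot 16}{4284 + 734} = \frac{3100 + 96}{5018} = 3196 \cdot \frac{1}{5018} = \frac{1598}{2509}$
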